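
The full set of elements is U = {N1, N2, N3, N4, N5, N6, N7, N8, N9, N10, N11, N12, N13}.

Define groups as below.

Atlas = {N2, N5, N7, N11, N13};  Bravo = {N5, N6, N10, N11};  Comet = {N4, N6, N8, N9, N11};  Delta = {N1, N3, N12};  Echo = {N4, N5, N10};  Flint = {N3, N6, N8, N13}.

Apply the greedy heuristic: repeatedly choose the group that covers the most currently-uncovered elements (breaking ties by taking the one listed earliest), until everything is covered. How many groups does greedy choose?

4

Greedy: pick Atlas (covers 5 new) → pick Comet (covers 4 new) → pick Delta (covers 3 new) → pick Bravo (covers 1 new). Total picks: 4.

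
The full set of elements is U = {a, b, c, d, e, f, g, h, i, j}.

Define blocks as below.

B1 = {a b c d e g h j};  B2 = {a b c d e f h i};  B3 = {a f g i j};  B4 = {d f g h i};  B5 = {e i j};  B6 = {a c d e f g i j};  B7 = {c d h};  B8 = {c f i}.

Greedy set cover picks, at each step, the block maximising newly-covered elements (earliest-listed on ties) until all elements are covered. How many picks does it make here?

2

Greedy: pick B1 (covers 8 new) → pick B2 (covers 2 new). Total picks: 2.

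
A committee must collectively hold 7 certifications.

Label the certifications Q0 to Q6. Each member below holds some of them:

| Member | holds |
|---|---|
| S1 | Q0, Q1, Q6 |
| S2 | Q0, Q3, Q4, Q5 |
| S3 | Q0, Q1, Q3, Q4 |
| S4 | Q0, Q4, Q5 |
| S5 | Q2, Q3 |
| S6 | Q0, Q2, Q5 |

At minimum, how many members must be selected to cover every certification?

S1 and S2 and S5 together: S1 ∪ S2 ∪ S5 = {Q0, Q1, Q2, Q3, Q4, Q5, Q6} — every certification is covered.
Only S1 contains Q6, so S1 is forced; the remaining 4 certifications need at least 2 more members (each remaining member adds at most 3) — so at least 3 members are needed, and 3 is optimal.

3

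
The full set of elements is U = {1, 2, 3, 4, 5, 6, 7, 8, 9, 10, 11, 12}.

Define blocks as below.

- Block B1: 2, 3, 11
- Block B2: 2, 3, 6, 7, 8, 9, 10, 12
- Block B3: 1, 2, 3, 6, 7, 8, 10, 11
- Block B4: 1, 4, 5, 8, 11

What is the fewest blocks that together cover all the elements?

B2 and B4 together: B2 ∪ B4 = {1, 2, 3, 4, 5, 6, 7, 8, 9, 10, 11, 12} — every element is covered.
No single block has all 12 elements (the largest, B2, has 8), so 2 is optimal.

2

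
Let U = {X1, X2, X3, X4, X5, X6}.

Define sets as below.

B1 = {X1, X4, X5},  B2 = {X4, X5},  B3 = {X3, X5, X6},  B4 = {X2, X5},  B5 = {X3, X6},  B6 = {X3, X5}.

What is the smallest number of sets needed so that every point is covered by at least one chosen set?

3

Take {B1, B4, B5}. Their union is {X1, X2, X3, X4, X5, X6}, which is all 6 points.
Only B1 contains X1, so B1 is forced; the remaining 3 points need at least 2 more sets (each remaining set adds at most 2) — so at least 3 sets are needed, and 3 is optimal.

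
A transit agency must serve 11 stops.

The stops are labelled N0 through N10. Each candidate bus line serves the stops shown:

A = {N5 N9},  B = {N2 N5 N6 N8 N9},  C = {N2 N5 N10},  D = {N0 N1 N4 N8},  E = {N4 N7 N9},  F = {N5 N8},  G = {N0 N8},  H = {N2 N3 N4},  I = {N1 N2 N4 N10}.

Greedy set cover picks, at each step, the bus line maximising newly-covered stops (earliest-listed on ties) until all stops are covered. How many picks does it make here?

Greedy: pick B (covers 5 new) → pick D (covers 3 new) → pick C (covers 1 new) → pick E (covers 1 new) → pick H (covers 1 new). Total picks: 5.

5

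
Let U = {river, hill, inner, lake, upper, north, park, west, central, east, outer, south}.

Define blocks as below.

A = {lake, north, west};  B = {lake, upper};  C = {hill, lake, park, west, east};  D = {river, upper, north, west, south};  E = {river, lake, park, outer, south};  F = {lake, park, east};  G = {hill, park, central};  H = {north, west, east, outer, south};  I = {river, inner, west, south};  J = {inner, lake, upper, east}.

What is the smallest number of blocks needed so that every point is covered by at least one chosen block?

Take {E, G, H, J}. Their union is {river, hill, inner, lake, upper, north, park, west, central, east, outer, south}, which is all 12 points.
No 3 of the 10 blocks cover everything (all 120 combinations miss at least one point), so 4 is optimal.

4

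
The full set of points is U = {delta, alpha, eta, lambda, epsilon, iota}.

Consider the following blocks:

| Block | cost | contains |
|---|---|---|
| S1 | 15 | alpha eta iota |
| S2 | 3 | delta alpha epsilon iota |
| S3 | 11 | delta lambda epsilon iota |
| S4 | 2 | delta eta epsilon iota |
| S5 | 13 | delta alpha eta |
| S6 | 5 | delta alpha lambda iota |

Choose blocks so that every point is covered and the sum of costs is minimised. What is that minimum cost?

7

S4, S6 together cover every point (S4 ∪ S6 = {delta, alpha, eta, lambda, epsilon, iota}); total cost 2 + 5 = 7.
No covering selection has total cost below 7.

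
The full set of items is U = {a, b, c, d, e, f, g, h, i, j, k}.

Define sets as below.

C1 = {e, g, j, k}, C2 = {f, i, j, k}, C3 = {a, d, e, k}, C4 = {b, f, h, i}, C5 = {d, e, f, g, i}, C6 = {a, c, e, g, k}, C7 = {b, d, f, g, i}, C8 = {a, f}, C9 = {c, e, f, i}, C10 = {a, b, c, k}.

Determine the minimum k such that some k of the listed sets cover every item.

C2 and C4 and C6 and C7 together: C2 ∪ C4 ∪ C6 ∪ C7 = {a, b, c, d, e, f, g, h, i, j, k} — every item is covered.
No 3 of the 10 sets cover everything (all 120 combinations miss at least one item), so 4 is optimal.

4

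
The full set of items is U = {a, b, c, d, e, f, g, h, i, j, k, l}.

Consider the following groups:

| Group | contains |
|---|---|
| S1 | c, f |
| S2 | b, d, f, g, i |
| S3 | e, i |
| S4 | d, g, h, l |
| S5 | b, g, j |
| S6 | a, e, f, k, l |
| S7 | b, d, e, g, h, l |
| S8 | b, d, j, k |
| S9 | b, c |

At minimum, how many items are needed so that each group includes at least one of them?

Take T = {b, d, f, i}. Each listed group contains at least one of these, so T is a hitting set of size 4.
No choice of 3 items meets every group, so 4 is the minimum.

4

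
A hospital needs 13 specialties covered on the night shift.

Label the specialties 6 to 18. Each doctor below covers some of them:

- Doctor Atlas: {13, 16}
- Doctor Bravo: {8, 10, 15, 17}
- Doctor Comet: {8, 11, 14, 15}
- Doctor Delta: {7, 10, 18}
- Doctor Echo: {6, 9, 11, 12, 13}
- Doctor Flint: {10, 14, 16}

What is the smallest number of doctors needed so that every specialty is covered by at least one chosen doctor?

4

Take {Bravo, Delta, Echo, Flint}. Their union is {6, 7, 8, 9, 10, 11, 12, 13, 14, 15, 16, 17, 18}, which is all 13 specialties.
No 3 of the 6 doctors cover everything (all 20 combinations miss at least one specialty), so 4 is optimal.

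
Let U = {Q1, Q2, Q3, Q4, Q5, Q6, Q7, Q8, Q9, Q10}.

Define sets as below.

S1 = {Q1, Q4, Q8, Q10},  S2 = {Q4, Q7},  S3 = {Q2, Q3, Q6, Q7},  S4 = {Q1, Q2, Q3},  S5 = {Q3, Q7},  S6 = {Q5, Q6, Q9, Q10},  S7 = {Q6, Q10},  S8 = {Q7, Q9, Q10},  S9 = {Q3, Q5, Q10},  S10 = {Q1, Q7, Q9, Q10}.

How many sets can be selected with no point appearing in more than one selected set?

3

S2, S4, S6 are pairwise disjoint (S2={Q4,Q7}; S4={Q1,Q2,Q3}; S6={Q5,Q6,Q9,Q10}).
Every remaining set overlaps one of these, and no 4 of the listed sets are pairwise disjoint, so 3 is the maximum.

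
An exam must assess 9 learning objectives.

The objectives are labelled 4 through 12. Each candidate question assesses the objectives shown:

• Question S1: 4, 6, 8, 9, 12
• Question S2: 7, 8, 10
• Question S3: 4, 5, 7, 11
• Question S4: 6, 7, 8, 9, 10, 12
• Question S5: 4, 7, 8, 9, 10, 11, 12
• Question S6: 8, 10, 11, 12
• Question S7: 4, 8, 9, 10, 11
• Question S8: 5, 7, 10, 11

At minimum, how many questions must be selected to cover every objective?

2

Take {S3, S4}. Their union is {4, 5, 6, 7, 8, 9, 10, 11, 12}, which is all 9 objectives.
No single question has all 9 objectives (the largest, S5, has 7), so 2 is optimal.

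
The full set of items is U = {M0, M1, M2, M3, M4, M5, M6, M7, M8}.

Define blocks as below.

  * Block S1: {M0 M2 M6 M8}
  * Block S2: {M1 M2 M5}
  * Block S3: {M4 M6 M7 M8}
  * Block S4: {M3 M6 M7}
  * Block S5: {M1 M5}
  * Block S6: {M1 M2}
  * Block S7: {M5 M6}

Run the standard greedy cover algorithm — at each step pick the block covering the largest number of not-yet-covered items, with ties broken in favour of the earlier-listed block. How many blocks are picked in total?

Greedy: pick S1 (covers 4 new) → pick S2 (covers 2 new) → pick S3 (covers 2 new) → pick S4 (covers 1 new). Total picks: 4.

4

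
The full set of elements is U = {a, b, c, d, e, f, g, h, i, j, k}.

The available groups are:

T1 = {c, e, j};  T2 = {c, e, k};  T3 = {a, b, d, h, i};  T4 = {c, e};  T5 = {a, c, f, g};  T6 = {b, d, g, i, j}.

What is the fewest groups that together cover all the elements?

T1 and T2 and T3 and T5 together: T1 ∪ T2 ∪ T3 ∪ T5 = {a, b, c, d, e, f, g, h, i, j, k} — every element is covered.
No 3 of the 6 groups cover everything (all 20 combinations miss at least one element), so 4 is optimal.

4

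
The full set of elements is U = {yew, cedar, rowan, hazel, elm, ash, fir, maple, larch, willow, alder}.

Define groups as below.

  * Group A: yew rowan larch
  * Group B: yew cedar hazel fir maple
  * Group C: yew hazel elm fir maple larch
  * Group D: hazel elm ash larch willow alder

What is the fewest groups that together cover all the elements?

3

Take {A, B, D}. Their union is {yew, cedar, rowan, hazel, elm, ash, fir, maple, larch, willow, alder}, which is all 11 elements.
Only B contains cedar, so B is forced; the remaining 6 elements need at least 2 more groups (each remaining group adds at most 5) — so at least 3 groups are needed, and 3 is optimal.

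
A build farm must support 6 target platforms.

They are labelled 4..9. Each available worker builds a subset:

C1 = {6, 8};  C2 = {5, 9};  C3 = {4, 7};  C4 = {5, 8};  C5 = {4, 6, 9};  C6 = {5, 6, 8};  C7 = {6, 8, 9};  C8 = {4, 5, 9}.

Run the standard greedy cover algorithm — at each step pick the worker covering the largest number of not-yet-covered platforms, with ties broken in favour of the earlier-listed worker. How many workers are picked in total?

3

Greedy: pick C5 (covers 3 new) → pick C4 (covers 2 new) → pick C3 (covers 1 new). Total picks: 3.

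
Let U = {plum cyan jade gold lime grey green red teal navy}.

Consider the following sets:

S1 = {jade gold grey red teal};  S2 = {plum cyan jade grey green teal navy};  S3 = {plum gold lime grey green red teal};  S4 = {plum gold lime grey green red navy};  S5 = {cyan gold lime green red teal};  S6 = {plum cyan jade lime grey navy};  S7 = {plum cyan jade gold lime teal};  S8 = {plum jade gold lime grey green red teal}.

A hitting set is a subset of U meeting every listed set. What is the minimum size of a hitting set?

H = {jade, gold} meets every set (each contains at least one member of H), and |H| = 2.
No single element lies in every set, so at least 2 are needed and 2 is optimal.

2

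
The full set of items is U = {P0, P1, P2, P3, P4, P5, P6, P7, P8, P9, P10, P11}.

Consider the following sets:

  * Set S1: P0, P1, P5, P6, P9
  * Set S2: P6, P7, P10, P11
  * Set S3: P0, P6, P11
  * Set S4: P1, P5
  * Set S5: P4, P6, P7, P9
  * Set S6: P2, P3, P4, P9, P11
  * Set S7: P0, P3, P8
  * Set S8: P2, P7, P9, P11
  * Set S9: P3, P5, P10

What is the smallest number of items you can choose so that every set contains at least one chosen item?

4

H = {P0, P5, P9, P11} meets every set (each contains at least one member of H), and |H| = 4.
No choice of 3 items meets every set, so 4 is the minimum.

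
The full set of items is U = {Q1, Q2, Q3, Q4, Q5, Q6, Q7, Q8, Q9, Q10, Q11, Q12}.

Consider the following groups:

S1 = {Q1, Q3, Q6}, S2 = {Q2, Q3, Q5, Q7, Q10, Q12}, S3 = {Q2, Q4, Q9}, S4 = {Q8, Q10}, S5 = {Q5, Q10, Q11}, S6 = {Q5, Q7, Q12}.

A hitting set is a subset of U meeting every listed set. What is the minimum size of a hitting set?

The 4 items {Q4, Q6, Q7, Q10} hit every group.
The groups S1, S3, S4, S6 are pairwise disjoint, so any hitting set needs a separate item for each — at least 4. Hence 4 is optimal.

4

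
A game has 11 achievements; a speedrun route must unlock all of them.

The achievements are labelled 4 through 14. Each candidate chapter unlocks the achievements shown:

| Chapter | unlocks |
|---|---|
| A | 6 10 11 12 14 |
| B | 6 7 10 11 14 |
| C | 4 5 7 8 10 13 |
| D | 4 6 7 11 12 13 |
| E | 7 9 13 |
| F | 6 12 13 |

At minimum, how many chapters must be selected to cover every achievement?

A and C and E together: A ∪ C ∪ E = {4, 5, 6, 7, 8, 9, 10, 11, 12, 13, 14} — every achievement is covered.
Only C contains 5, so C is forced; the remaining 5 achievements need at least 2 more chapters (each remaining chapter adds at most 4) — so at least 3 chapters are needed, and 3 is optimal.

3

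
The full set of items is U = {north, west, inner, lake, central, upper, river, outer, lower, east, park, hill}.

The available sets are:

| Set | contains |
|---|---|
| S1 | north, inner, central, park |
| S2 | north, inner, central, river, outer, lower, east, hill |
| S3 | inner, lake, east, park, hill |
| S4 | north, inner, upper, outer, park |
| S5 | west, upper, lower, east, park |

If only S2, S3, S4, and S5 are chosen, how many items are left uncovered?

0

Union of S2, S3, S4, S5 = {north, west, inner, lake, central, upper, river, outer, lower, east, park, hill} — that's every item, so 0 are uncovered.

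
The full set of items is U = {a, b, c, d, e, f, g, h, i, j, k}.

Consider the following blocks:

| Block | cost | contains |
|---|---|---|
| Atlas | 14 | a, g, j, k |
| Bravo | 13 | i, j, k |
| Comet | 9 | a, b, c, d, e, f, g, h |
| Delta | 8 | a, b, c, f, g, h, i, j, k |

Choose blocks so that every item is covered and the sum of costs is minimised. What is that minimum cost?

Comet, Delta together cover every item (Comet ∪ Delta = {a, b, c, d, e, f, g, h, i, j, k}); total cost 9 + 8 = 17.
No covering selection has total cost below 17.

17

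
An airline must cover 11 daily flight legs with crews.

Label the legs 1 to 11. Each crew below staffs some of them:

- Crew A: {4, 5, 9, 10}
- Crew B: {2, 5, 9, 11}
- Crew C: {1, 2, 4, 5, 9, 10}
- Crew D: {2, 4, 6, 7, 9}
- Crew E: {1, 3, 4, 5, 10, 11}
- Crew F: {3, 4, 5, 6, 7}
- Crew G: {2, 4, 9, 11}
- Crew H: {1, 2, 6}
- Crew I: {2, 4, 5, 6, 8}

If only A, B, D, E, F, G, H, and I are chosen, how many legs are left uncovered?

Union of A, B, D, E, F, G, H, I = {1, 2, 3, 4, 5, 6, 7, 8, 9, 10, 11} — that's every leg, so 0 are uncovered.

0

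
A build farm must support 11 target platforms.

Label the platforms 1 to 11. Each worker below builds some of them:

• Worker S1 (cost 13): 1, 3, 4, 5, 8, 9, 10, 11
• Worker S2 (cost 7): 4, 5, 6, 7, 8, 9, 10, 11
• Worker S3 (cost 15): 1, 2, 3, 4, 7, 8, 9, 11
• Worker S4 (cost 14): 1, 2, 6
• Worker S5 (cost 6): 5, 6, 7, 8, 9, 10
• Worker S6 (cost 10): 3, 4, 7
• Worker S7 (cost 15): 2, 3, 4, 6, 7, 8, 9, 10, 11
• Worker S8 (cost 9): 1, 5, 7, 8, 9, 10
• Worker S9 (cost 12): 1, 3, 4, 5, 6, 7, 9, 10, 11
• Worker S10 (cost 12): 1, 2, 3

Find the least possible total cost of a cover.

S2, S10 together cover every platform (S2 ∪ S10 = {1, 2, 3, 4, 5, 6, 7, 8, 9, 10, 11}); total cost 7 + 12 = 19.
No covering selection has total cost below 19.

19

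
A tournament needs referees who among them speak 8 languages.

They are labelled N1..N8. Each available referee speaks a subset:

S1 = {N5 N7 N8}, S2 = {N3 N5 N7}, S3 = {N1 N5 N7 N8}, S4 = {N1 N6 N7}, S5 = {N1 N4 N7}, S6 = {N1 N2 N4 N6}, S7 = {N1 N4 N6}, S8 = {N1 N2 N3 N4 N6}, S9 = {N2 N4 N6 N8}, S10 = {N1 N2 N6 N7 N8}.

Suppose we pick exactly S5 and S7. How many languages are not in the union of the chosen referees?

4

Union of S5, S7 = {N1, N4, N6, N7}.
Not covered: N2, N3, N5, N8 — 4 languages.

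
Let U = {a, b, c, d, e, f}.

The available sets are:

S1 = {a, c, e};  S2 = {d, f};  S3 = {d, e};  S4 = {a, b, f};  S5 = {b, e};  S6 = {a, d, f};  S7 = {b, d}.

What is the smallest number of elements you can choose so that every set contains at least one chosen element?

Take H = {d, e, f}. Each listed set contains at least one of these, so H is a hitting set of size 3.
No choice of 2 elements meets every set, so 3 is the minimum.

3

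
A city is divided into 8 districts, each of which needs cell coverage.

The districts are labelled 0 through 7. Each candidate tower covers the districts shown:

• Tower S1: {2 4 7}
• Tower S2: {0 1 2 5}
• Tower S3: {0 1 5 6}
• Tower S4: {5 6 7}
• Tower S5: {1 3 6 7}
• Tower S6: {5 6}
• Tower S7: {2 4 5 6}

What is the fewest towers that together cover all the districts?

S1 and S2 and S5 together: S1 ∪ S2 ∪ S5 = {0, 1, 2, 3, 4, 5, 6, 7} — every district is covered.
Only S5 contains 3, so S5 is forced; the remaining 4 districts need at least 2 more towers (each remaining tower adds at most 3) — so at least 3 towers are needed, and 3 is optimal.

3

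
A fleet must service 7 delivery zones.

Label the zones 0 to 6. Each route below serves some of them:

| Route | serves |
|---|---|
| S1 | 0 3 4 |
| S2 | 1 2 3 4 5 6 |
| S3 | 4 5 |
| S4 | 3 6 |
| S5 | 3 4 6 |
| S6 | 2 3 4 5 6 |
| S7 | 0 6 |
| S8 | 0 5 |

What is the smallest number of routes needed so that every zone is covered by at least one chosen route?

2

Take {S2, S8}. Their union is {0, 1, 2, 3, 4, 5, 6}, which is all 7 zones.
No single route has all 7 zones (the largest, S2, has 6), so 2 is optimal.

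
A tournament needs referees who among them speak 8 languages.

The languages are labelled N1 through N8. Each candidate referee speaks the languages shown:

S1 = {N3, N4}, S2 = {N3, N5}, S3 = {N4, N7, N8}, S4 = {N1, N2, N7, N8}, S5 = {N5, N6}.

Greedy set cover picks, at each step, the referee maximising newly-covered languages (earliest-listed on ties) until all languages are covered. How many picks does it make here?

Greedy: pick S4 (covers 4 new) → pick S1 (covers 2 new) → pick S5 (covers 2 new). Total picks: 3.

3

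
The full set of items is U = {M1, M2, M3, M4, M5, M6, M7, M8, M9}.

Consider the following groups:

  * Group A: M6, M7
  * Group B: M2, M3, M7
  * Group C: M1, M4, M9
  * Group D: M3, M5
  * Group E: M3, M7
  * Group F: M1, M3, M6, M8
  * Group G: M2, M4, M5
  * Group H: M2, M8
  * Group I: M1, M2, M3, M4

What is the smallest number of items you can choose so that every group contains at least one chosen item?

4

T = {M2, M3, M6, M9} meets every group (each contains at least one member of T), and |T| = 4.
The groups A, C, D, H are pairwise disjoint, so any hitting set needs a separate item for each — at least 4. Hence 4 is optimal.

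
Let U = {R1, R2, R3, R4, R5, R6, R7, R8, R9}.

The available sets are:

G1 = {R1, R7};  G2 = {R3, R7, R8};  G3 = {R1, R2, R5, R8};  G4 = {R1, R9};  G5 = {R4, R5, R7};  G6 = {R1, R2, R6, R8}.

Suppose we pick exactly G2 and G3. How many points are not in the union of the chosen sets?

3

Union of G2, G3 = {R1, R2, R3, R5, R7, R8}.
Not covered: R4, R6, R9 — 3 points.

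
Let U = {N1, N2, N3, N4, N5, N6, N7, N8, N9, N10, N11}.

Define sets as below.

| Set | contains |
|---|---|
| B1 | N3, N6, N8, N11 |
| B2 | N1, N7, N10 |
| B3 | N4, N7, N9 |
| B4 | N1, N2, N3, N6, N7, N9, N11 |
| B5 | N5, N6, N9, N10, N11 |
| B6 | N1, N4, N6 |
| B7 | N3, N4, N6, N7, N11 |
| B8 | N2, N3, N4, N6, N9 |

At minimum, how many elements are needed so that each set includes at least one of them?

2

H = {N6, N7} meets every set (each contains at least one member of H), and |H| = 2.
The sets B2, B8 are pairwise disjoint, so any hitting set needs a separate element for each — at least 2. Hence 2 is optimal.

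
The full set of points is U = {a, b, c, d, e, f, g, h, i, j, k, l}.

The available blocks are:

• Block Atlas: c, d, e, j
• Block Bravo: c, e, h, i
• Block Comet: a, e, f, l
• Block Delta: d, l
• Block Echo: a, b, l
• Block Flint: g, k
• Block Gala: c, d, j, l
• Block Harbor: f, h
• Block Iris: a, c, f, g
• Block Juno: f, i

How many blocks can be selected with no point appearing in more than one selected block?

4

Atlas, Echo, Flint, Harbor are pairwise disjoint (Atlas={c,d,e,j}; Echo={a,b,l}; Flint={g,k}; Harbor={f,h}).
Every remaining block overlaps one of these, and no 5 of the listed blocks are pairwise disjoint, so 4 is the maximum.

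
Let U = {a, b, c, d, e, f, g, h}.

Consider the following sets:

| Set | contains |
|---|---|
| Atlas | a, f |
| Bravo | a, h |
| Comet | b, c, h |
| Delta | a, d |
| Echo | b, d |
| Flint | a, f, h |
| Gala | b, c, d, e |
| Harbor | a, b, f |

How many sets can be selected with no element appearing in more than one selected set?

2

Bravo, Echo are pairwise disjoint (Bravo={a,h}; Echo={b,d}).
Every remaining set overlaps one of these, and no 3 of the listed sets are pairwise disjoint, so 2 is the maximum.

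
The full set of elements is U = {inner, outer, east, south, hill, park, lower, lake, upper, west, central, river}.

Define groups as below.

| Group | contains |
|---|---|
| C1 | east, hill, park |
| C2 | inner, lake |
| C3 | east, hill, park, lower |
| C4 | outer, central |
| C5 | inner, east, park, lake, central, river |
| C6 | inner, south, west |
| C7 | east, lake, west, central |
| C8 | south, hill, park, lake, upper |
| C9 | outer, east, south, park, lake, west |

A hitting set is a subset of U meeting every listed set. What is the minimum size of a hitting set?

3

The 3 elements {inner, park, central} hit every group.
The groups C1, C4, C6 are pairwise disjoint, so any hitting set needs a separate element for each — at least 3. Hence 3 is optimal.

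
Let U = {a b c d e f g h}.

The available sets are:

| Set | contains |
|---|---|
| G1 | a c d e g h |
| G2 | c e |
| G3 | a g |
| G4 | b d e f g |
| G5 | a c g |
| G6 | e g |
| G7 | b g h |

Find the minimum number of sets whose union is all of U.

Take {G1, G4}. Their union is {a, b, c, d, e, f, g, h}, which is all 8 points.
No single set has all 8 points (the largest, G1, has 6), so 2 is optimal.

2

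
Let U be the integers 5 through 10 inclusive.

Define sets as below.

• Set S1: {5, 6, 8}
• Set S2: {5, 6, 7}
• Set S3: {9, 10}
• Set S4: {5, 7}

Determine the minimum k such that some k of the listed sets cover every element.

S1, S2, and S3 cover everything between them: the union {5, 6, 7, 8, 9, 10} is all of U.
Only S1 contains 8, so S1 is forced; the remaining 3 elements need at least 2 more sets (each remaining set adds at most 2) — so at least 3 sets are needed, and 3 is optimal.

3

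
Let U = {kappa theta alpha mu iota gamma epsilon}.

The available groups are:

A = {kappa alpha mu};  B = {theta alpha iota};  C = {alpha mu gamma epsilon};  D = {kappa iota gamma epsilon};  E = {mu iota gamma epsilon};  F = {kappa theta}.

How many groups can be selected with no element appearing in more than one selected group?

E, F are pairwise disjoint (E={mu,iota,gamma,epsilon}; F={kappa,theta}).
Every remaining group overlaps one of these, and no 3 of the listed groups are pairwise disjoint, so 2 is the maximum.

2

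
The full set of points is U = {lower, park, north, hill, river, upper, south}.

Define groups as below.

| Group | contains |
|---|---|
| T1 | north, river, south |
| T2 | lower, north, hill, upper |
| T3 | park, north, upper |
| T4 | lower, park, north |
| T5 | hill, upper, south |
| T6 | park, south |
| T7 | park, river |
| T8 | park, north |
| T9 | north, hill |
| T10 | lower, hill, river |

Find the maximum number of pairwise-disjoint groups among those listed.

2

T3, T10 are pairwise disjoint (T3={park,north,upper}; T10={lower,hill,river}).
Every remaining group overlaps one of these, and no 3 of the listed groups are pairwise disjoint, so 2 is the maximum.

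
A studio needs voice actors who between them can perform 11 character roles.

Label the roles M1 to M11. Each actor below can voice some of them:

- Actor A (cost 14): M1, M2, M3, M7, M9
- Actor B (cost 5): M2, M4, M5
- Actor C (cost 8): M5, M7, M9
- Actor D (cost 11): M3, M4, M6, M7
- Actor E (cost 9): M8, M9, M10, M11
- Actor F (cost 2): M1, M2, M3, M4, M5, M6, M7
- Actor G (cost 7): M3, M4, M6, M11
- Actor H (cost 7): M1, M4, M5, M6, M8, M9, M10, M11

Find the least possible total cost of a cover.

F, H together cover every role (F ∪ H = {M1, M2, M3, M4, M5, M6, M7, M8, M9, M10, M11}); total cost 2 + 7 = 9.
No covering selection has total cost below 9.

9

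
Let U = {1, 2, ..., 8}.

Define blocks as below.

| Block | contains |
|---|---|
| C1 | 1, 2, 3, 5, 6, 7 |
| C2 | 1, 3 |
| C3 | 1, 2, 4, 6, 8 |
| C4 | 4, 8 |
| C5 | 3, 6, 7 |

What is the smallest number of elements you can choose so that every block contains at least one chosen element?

2

The 2 elements {3, 4} hit every block.
The blocks C4, C5 are pairwise disjoint, so any hitting set needs a separate element for each — at least 2. Hence 2 is optimal.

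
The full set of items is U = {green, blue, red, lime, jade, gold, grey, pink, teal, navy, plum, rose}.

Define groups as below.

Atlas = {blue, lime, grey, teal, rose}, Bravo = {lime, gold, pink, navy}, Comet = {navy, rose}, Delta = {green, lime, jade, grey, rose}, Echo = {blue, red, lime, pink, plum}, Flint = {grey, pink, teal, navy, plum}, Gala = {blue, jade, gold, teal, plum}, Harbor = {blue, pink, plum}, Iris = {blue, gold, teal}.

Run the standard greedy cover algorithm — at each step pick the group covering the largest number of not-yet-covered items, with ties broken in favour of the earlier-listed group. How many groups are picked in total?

4

Greedy: pick Atlas (covers 5 new) → pick Bravo (covers 3 new) → pick Delta (covers 2 new) → pick Echo (covers 2 new). Total picks: 4.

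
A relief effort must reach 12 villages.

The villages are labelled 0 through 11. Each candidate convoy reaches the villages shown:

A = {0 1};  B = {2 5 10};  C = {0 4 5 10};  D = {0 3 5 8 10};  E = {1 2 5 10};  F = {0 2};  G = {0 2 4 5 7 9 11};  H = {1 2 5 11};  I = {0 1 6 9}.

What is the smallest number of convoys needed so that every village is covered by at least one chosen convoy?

3

Take {D, G, I}. Their union is {0, 1, 2, 3, 4, 5, 6, 7, 8, 9, 10, 11}, which is all 12 villages.
Only D contains 3, so D is forced; the remaining 7 villages need at least 2 more convoys (each remaining convoy adds at most 5) — so at least 3 convoys are needed, and 3 is optimal.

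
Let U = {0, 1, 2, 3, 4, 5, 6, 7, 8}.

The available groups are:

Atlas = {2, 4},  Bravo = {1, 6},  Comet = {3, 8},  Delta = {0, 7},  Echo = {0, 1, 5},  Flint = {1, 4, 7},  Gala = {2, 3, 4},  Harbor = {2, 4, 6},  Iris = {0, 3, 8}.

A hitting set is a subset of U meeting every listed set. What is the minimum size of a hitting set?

The 4 items {0, 4, 6, 8} hit every group.
The groups Atlas, Bravo, Comet, Delta are pairwise disjoint, so any hitting set needs a separate item for each — at least 4. Hence 4 is optimal.

4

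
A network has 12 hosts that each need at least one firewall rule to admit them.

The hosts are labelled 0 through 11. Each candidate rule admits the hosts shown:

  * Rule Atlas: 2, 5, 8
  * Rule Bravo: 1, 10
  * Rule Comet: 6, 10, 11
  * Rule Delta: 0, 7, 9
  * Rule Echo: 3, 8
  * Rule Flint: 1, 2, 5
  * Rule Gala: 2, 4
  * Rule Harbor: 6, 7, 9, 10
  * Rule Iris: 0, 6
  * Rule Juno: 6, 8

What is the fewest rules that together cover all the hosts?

Take {Comet, Delta, Echo, Flint, Gala}. Their union is {0, 1, 2, 3, 4, 5, 6, 7, 8, 9, 10, 11}, which is all 12 hosts.
No 4 of the 10 rules cover everything (all 210 combinations miss at least one host), so 5 is optimal.

5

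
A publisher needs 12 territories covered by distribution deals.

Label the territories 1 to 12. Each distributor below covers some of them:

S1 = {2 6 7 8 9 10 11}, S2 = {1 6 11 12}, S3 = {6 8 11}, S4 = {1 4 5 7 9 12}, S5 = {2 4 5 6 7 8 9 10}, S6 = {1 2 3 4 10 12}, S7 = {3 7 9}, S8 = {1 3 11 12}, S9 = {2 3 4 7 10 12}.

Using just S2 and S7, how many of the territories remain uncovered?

Union of S2, S7 = {1, 3, 6, 7, 9, 11, 12}.
Not covered: 2, 4, 5, 8, 10 — 5 territories.

5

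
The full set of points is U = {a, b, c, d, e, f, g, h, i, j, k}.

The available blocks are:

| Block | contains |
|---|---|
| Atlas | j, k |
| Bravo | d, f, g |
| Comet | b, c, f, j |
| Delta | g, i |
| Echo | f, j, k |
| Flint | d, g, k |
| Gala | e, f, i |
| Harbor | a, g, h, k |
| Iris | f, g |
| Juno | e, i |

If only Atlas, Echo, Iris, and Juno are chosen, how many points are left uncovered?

5

Union of Atlas, Echo, Iris, Juno = {e, f, g, i, j, k}.
Not covered: a, b, c, d, h — 5 points.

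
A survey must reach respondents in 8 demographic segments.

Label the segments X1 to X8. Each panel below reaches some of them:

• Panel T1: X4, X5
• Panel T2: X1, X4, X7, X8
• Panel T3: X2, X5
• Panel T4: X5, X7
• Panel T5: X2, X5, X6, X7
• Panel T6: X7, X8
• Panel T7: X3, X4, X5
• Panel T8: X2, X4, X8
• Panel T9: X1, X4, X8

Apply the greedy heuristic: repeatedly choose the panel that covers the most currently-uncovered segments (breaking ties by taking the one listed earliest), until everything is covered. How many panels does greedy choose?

3

Greedy: pick T2 (covers 4 new) → pick T5 (covers 3 new) → pick T7 (covers 1 new). Total picks: 3.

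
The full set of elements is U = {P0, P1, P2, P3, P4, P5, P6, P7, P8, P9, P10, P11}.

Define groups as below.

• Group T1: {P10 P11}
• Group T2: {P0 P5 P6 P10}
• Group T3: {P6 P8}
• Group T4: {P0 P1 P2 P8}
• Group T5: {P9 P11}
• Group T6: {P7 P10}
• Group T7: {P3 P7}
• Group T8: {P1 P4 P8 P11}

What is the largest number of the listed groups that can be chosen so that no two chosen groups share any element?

T3, T5, T6 are pairwise disjoint (T3={P6,P8}; T5={P9,P11}; T6={P7,P10}).
Every remaining group overlaps one of these, and no 4 of the listed groups are pairwise disjoint, so 3 is the maximum.

3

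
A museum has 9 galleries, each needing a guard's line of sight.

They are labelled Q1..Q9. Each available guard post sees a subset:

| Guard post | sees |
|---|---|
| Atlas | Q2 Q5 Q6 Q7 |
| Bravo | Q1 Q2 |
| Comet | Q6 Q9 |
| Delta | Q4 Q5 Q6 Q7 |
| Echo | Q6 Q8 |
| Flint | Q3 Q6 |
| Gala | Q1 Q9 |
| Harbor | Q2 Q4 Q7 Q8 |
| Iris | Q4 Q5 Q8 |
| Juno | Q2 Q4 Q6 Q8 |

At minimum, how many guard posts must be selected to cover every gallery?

Atlas and Flint and Gala and Iris together: Atlas ∪ Flint ∪ Gala ∪ Iris = {Q1, Q2, Q3, Q4, Q5, Q6, Q7, Q8, Q9} — every gallery is covered.
No 3 of the 10 guard posts cover everything (all 120 combinations miss at least one gallery), so 4 is optimal.

4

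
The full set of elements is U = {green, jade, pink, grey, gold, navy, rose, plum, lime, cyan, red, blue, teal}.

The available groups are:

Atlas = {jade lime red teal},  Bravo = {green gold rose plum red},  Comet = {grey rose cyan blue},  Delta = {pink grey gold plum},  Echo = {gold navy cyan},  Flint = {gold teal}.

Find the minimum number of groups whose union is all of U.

5

Atlas and Bravo and Comet and Delta and Echo together: Atlas ∪ Bravo ∪ Comet ∪ Delta ∪ Echo = {green, jade, pink, grey, gold, navy, rose, plum, lime, cyan, red, blue, teal} — every element is covered.
No 4 of the 6 groups cover everything (all 15 combinations miss at least one element), so 5 is optimal.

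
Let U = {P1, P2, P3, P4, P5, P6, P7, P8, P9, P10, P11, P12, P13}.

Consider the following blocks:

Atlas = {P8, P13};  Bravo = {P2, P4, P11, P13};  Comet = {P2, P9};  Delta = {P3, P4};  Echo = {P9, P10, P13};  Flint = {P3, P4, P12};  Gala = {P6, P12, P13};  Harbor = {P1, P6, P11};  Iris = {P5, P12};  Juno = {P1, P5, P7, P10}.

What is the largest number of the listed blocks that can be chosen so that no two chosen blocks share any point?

Atlas, Comet, Delta, Harbor, Iris are pairwise disjoint (Atlas={P8,P13}; Comet={P2,P9}; Delta={P3,P4}; Harbor={P1,P6,P11}; Iris={P5,P12}).
Every remaining block overlaps one of these, and no 6 of the listed blocks are pairwise disjoint, so 5 is the maximum.

5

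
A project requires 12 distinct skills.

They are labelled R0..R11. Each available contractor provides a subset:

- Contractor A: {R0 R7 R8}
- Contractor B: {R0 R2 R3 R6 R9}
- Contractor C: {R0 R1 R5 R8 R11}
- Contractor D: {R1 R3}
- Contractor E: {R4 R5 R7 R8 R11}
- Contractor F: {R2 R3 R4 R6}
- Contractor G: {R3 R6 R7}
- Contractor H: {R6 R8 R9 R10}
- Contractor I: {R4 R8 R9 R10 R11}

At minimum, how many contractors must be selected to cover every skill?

Take {B, D, E, H}. Their union is {R0, R1, R2, R3, R4, R5, R6, R7, R8, R9, R10, R11}, which is all 12 skills.
No 3 of the 9 contractors cover everything (all 84 combinations miss at least one skill), so 4 is optimal.

4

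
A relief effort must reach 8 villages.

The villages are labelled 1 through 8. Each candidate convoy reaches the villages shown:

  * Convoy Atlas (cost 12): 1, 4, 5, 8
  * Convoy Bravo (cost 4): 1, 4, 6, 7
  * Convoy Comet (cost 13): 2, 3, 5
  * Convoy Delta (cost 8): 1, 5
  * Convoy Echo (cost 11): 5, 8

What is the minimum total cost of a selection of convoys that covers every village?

Bravo, Comet, Echo together cover every village (Bravo ∪ Comet ∪ Echo = {1, 2, 3, 4, 5, 6, 7, 8}); total cost 4 + 13 + 11 = 28.
No covering selection has total cost below 28.

28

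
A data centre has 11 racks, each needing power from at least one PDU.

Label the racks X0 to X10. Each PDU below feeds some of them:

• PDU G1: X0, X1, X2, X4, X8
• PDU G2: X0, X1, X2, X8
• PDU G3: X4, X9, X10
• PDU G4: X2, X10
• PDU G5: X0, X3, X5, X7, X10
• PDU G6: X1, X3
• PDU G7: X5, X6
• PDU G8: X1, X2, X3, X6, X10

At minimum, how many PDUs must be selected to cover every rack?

4

G1 and G3 and G5 and G8 together: G1 ∪ G3 ∪ G5 ∪ G8 = {X0, X1, X2, X3, X4, X5, X6, X7, X8, X9, X10} — every rack is covered.
No 3 of the 8 PDUs cover everything (all 56 combinations miss at least one rack), so 4 is optimal.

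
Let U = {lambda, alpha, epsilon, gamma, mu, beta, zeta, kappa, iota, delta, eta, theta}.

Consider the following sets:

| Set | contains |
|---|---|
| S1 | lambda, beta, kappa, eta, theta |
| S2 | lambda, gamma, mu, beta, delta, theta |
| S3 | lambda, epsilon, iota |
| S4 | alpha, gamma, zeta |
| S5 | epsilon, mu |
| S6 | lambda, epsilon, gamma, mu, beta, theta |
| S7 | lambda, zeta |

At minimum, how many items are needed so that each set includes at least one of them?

Take H = {epsilon, zeta, theta}. Each listed set contains at least one of these, so H is a hitting set of size 3.
The sets S1, S4, S5 are pairwise disjoint, so any hitting set needs a separate item for each — at least 3. Hence 3 is optimal.

3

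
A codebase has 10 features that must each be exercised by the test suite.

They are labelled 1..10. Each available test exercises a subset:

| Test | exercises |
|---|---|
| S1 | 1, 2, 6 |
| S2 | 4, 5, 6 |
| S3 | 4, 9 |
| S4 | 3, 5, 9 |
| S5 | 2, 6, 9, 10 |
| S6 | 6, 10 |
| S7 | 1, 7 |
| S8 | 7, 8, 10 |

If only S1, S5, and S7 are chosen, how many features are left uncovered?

4

Union of S1, S5, S7 = {1, 2, 6, 7, 9, 10}.
Not covered: 3, 4, 5, 8 — 4 features.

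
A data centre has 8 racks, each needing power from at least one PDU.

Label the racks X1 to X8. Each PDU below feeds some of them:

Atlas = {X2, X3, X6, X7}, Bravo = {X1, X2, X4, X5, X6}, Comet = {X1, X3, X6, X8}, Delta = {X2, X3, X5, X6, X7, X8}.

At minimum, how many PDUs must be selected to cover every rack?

Bravo and Delta together: Bravo ∪ Delta = {X1, X2, X3, X4, X5, X6, X7, X8} — every rack is covered.
No single PDU has all 8 racks (the largest, Delta, has 6), so 2 is optimal.

2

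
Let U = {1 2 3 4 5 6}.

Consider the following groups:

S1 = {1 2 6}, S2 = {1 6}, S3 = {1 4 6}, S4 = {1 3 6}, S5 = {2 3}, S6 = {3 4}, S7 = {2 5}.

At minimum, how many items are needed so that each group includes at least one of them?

3

The 3 items {3, 5, 6} hit every group.
The groups S2, S6, S7 are pairwise disjoint, so any hitting set needs a separate item for each — at least 3. Hence 3 is optimal.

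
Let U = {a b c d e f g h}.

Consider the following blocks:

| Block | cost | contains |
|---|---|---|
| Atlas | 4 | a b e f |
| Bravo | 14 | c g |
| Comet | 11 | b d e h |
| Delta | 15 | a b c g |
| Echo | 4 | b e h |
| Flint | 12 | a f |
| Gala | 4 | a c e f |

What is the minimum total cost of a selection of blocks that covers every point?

Atlas, Bravo, Comet together cover every point (Atlas ∪ Bravo ∪ Comet = {a, b, c, d, e, f, g, h}); total cost 4 + 14 + 11 = 29.
The greedy pick Atlas, Echo, Gala, Comet, Bravo costs 37; no covering selection beats 29.

29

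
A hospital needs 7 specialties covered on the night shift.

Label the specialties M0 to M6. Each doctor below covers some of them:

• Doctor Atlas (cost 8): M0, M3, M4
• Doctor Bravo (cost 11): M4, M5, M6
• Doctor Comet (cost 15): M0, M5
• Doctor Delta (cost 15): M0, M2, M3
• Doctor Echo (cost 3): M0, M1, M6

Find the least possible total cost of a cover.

Bravo, Delta, Echo together cover every specialty (Bravo ∪ Delta ∪ Echo = {M0, M1, M2, M3, M4, M5, M6}); total cost 11 + 15 + 3 = 29.
The greedy pick Echo, Atlas, Bravo, Delta costs 37; no covering selection beats 29.

29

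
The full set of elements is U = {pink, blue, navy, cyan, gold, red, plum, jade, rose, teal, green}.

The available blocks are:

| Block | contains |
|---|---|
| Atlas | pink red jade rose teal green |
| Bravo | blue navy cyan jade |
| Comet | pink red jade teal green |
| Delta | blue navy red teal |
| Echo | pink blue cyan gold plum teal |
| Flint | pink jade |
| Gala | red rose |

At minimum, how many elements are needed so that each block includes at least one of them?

H = {jade, rose, teal} meets every block (each contains at least one member of H), and |H| = 3.
No choice of 2 elements meets every block, so 3 is the minimum.

3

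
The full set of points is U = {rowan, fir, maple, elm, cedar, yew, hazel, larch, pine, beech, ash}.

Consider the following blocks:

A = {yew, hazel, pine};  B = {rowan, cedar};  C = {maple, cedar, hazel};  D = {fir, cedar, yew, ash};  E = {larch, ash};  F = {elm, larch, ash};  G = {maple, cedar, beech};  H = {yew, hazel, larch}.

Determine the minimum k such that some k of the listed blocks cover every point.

A and B and D and F and G together: A ∪ B ∪ D ∪ F ∪ G = {rowan, fir, maple, elm, cedar, yew, hazel, larch, pine, beech, ash} — every point is covered.
Only D contains fir, so D is forced; the remaining 7 points need at least 4 more blocks (each remaining block adds at most 2) — so at least 5 blocks are needed, and 5 is optimal.

5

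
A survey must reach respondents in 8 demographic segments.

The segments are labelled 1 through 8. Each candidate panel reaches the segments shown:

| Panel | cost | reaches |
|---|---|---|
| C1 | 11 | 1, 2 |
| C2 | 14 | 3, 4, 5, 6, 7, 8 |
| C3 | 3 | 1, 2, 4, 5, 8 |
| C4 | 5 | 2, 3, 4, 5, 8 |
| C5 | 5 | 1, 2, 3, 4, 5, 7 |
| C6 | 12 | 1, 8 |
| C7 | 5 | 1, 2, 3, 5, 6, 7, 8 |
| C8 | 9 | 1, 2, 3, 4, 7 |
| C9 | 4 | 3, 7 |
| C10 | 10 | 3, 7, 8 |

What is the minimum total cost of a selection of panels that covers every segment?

C3, C7 together cover every segment (C3 ∪ C7 = {1, 2, 3, 4, 5, 6, 7, 8}); total cost 3 + 5 = 8.
No covering selection has total cost below 8.

8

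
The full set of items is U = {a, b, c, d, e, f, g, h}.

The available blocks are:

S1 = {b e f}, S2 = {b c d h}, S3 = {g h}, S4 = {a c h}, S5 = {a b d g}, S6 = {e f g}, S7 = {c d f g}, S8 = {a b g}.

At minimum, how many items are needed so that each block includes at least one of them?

3

The 3 items {f, g, h} hit every block.
No choice of 2 items meets every block, so 3 is the minimum.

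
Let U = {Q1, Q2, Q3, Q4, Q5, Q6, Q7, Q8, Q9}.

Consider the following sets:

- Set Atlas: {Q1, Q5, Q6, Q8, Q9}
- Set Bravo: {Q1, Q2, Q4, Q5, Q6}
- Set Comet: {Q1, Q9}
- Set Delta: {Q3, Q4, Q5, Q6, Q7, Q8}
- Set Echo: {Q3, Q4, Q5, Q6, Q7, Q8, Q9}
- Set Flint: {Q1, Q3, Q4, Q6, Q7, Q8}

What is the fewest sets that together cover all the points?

2

Take {Bravo, Echo}. Their union is {Q1, Q2, Q3, Q4, Q5, Q6, Q7, Q8, Q9}, which is all 9 points.
No single set has all 9 points (the largest, Echo, has 7), so 2 is optimal.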